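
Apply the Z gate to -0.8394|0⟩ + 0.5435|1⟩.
-0.8394|0⟩ - 0.5435|1⟩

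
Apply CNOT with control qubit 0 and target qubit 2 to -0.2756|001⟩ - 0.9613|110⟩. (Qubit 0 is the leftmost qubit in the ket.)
-0.2756|001⟩ - 0.9613|111⟩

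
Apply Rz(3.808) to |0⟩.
(-0.3271 - 0.945i)|0⟩

Rz(3.808) = [[e^(−iθ/2), 0], [0, e^(iθ/2)]] with e^(±iθ/2) = cos(θ/2) ± i·sin(θ/2); θ = 3.808, cos(θ/2) ≈ -0.327072, sin(θ/2) ≈ 0.944999.
With a = amp(|0⟩) = 1 and b = amp(|1⟩) = 0:
new amp(|0⟩) = (-0.327072 - 0.944999i)·a = (-0.3271 - 0.945i)
new amp(|1⟩) = (-0.327072 + 0.944999i)·b = 0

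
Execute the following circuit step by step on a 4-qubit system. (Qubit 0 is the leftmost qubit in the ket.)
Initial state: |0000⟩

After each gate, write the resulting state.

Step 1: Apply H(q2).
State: 1/√2|0000⟩ + 1/√2|0010⟩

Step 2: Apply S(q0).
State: 1/√2|0000⟩ + 1/√2|0010⟩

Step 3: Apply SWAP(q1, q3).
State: 1/√2|0000⟩ + 1/√2|0010⟩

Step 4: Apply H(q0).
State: 1/2|0000⟩ + 1/2|0010⟩ + 1/2|1000⟩ + 1/2|1010⟩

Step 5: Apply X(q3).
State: 1/2|0001⟩ + 1/2|0011⟩ + 1/2|1001⟩ + 1/2|1011⟩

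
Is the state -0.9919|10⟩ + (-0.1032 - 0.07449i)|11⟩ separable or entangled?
Separable

Writing the state as a|00⟩ + b|01⟩ + c|10⟩ + d|11⟩, it is a product state iff ad − bc = 0.
Here (a, b, c, d) = (0, 0, -0.9919, (-0.1032 - 0.07449i)): ad − bc = (0)(-0.1032 - 0.07449i) − (0)(-0.9919) = 0, so the state is separable.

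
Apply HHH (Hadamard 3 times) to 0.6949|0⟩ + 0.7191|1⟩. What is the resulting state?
0.9998|0⟩ - 0.01711|1⟩

H² = I, so H^3 = H: a single Hadamard. With (a, b) = (0.6949, 0.7191), H gives ((a + b)/√2, (a − b)/√2) = (0.9998, -0.01711).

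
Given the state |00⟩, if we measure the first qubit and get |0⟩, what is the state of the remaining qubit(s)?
|0⟩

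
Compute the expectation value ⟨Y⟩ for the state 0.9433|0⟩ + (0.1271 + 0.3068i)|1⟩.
0.5788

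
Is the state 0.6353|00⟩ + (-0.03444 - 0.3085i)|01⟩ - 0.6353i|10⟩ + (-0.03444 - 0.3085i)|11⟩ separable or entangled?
Entangled

Writing the state as a|00⟩ + b|01⟩ + c|10⟩ + d|11⟩, it is a product state iff ad − bc = 0.
Here (a, b, c, d) = (0.6353, (-0.03444 - 0.3085i), -0.6353i, (-0.03444 - 0.3085i)): ad − bc = (0.6353)(-0.03444 - 0.3085i) − (-0.03444 - 0.3085i)(-0.6353i) = (0.1741 - 0.2179i) ≠ 0, so the state is entangled.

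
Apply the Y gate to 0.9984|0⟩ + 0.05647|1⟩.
-0.05647i|0⟩ + 0.9984i|1⟩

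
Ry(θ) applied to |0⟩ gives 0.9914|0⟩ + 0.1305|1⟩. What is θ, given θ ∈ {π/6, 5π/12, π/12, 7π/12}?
π/12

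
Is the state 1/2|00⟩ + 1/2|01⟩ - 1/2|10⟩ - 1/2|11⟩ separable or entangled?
Separable

Writing the state as a|00⟩ + b|01⟩ + c|10⟩ + d|11⟩, it is a product state iff ad − bc = 0.
Here (a, b, c, d) = (1/2, 1/2, -1/2, -1/2): ad − bc = (1/2)(-1/2) − (1/2)(-1/2) = 0, so the state is separable.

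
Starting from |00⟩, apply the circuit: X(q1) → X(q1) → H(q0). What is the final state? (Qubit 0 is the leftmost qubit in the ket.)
1/√2|00⟩ + 1/√2|10⟩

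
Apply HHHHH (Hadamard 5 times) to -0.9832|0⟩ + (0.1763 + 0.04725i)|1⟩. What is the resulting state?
(-0.5706 + 0.03341i)|0⟩ + (-0.8199 - 0.03341i)|1⟩

H² = I, so H^5 = H: a single Hadamard. With (a, b) = (-0.9832, (0.1763 + 0.04725i)), H gives ((a + b)/√2, (a − b)/√2) = ((-0.5706 + 0.03341i), (-0.8199 - 0.03341i)).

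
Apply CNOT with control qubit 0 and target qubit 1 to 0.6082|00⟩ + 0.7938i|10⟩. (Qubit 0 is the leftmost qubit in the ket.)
0.6082|00⟩ + 0.7938i|11⟩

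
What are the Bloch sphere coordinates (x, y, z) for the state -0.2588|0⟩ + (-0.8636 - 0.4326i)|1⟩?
(0.447, 0.2239, -0.866)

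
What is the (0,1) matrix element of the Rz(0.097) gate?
0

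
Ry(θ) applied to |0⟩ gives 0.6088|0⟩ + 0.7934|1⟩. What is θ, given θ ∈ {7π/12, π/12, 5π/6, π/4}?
7π/12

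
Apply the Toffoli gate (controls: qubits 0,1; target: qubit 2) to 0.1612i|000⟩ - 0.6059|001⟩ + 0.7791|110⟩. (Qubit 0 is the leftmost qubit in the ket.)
0.1612i|000⟩ - 0.6059|001⟩ + 0.7791|111⟩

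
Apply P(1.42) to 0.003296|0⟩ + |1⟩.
0.003296|0⟩ + (0.1502 + 0.9887i)|1⟩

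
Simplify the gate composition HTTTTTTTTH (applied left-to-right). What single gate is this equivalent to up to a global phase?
I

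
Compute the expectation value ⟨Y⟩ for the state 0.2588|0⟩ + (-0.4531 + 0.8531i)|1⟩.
0.4416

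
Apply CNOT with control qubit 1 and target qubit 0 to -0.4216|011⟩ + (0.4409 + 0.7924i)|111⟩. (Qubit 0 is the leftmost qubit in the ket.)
(0.4409 + 0.7924i)|011⟩ - 0.4216|111⟩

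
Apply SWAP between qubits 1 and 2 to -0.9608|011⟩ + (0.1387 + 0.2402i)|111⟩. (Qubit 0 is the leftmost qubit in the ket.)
-0.9608|011⟩ + (0.1387 + 0.2402i)|111⟩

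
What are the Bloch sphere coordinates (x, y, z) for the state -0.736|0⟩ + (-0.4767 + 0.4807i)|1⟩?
(0.7017, -0.7076, 0.08338)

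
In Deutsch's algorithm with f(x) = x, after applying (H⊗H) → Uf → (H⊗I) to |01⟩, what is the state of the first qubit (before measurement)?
|1⟩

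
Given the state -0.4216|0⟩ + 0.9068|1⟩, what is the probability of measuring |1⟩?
0.8223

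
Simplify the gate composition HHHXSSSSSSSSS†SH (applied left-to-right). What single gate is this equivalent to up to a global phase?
Z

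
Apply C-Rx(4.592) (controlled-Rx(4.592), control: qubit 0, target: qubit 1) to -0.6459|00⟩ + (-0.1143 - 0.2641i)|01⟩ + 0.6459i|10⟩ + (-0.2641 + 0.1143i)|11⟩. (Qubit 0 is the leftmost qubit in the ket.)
-0.6459|00⟩ + (-0.1143 - 0.2641i)|01⟩ + (0.08554 - 0.2308i)|10⟩ + (0.6585 - 0.07581i)|11⟩

C-Rx(4.592) leaves the control-|0⟩ kets |00⟩, |01⟩ unchanged and applies Rx(4.592) to qubit 1 on the control-|1⟩ pair (|10⟩, |11⟩).
Rx(4.592) = [[cos(θ/2), −i·sin(θ/2)], [−i·sin(θ/2), cos(θ/2)]]; θ = 4.592, cos(θ/2) ≈ -0.663288, sin(θ/2) ≈ 0.748364.
With a = amp(|10⟩) = 0.6459i and b = amp(|11⟩) = (-0.2641 + 0.1143i):
new amp(|10⟩) = (-0.663288)·a + (-0.748364i)·b = (0.08554 - 0.2308i)
new amp(|11⟩) = (-0.748364i)·a + (-0.663288)·b = (0.6585 - 0.07581i)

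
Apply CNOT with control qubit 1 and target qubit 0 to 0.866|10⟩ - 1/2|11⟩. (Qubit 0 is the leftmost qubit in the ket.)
-1/2|01⟩ + 0.866|10⟩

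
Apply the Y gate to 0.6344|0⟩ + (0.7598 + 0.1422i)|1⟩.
(0.1422 - 0.7598i)|0⟩ + 0.6344i|1⟩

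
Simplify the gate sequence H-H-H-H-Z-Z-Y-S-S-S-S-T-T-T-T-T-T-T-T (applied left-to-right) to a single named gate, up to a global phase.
Y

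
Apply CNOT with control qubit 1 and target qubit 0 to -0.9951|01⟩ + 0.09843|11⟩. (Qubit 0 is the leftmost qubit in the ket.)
0.09843|01⟩ - 0.9951|11⟩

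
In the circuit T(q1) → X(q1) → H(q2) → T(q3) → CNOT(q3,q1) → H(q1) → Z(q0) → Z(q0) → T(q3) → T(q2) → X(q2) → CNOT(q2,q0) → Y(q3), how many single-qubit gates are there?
11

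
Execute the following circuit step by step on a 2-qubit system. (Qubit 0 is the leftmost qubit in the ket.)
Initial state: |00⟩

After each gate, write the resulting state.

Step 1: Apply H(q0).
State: 1/√2|00⟩ + 1/√2|10⟩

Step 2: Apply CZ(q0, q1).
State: 1/√2|00⟩ + 1/√2|10⟩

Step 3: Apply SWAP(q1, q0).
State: 1/√2|00⟩ + 1/√2|01⟩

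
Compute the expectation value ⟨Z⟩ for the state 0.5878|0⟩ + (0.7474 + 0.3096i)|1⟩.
-0.309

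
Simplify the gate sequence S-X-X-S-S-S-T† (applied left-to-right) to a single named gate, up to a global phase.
T†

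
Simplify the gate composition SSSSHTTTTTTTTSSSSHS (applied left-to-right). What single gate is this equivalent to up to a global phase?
S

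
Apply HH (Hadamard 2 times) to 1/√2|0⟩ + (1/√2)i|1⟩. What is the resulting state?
1/√2|0⟩ + (1/√2)i|1⟩

H² = I, so an even number of Hadamards cancels: H^2 = I and the state is unchanged.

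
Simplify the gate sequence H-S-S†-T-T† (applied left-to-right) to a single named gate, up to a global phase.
H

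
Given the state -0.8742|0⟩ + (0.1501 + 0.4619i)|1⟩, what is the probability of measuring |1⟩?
0.2359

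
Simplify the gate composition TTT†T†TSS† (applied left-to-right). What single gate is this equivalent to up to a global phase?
T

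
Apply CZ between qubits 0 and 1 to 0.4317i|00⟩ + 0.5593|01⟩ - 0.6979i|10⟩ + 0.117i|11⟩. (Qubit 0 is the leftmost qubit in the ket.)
0.4317i|00⟩ + 0.5593|01⟩ - 0.6979i|10⟩ - 0.117i|11⟩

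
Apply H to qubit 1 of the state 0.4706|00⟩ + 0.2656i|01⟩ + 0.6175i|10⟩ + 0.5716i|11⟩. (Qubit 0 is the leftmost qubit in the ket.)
(0.3328 + 0.1878i)|00⟩ + (0.3328 - 0.1878i)|01⟩ + 0.8408i|10⟩ + 0.03246i|11⟩

H on qubit 1 mixes each pair of kets that differ only in qubit 1: amplitudes (a, b) of (|…0…⟩, |…1…⟩) become ((a + b)/√2, (a − b)/√2). Kets absent from the input have amplitude 0.
(|00⟩, |01⟩): (a, b) = (0.4706, 0.2656i) → ((0.3328 + 0.1878i), (0.3328 - 0.1878i))
(|10⟩, |11⟩): (a, b) = (0.6175i, 0.5716i) → (0.8408i, 0.03246i)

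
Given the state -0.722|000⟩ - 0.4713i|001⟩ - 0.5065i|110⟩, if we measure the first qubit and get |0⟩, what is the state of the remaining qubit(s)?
-0.8374|00⟩ - 0.5466i|01⟩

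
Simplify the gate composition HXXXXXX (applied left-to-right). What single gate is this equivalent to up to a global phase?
H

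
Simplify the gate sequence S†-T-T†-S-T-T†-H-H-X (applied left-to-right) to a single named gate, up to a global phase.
X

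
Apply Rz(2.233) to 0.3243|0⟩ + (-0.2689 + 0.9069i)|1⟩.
(0.1423 - 0.2914i)|0⟩ + (-0.9329 + 0.1563i)|1⟩

Rz(2.233) = [[e^(−iθ/2), 0], [0, e^(iθ/2)]] with e^(±iθ/2) = cos(θ/2) ± i·sin(θ/2); θ = 2.233, cos(θ/2) ≈ 0.43883, sin(θ/2) ≈ 0.89857.
With a = amp(|0⟩) = 0.3243 and b = amp(|1⟩) = (-0.2689 + 0.9069i):
new amp(|0⟩) = (0.43883 - 0.89857i)·a = (0.1423 - 0.2914i)
new amp(|1⟩) = (0.43883 + 0.89857i)·b = (-0.9329 + 0.1563i)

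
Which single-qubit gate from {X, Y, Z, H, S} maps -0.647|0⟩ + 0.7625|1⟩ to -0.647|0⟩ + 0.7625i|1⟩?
S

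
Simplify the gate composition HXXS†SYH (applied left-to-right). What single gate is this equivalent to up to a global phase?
Y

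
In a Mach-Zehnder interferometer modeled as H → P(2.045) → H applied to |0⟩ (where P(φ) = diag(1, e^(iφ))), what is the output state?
(0.2717 + 0.4448i)|0⟩ + (0.7283 - 0.4448i)|1⟩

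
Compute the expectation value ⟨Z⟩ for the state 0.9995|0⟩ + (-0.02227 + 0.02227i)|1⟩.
0.998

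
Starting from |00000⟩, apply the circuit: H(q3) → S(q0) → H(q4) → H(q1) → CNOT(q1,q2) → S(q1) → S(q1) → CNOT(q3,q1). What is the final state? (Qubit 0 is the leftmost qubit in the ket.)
1/√8|00000⟩ + 1/√8|00001⟩ - 1/√8|00110⟩ - 1/√8|00111⟩ + 1/√8|01010⟩ + 1/√8|01011⟩ - 1/√8|01100⟩ - 1/√8|01101⟩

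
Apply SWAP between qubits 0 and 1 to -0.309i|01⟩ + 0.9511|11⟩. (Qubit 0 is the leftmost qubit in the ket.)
-0.309i|10⟩ + 0.9511|11⟩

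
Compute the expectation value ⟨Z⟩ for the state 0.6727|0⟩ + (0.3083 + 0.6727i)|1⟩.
-0.09505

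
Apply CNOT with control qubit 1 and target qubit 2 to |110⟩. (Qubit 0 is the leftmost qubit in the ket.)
|111⟩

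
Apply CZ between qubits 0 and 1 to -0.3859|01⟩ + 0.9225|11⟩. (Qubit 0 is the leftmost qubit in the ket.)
-0.3859|01⟩ - 0.9225|11⟩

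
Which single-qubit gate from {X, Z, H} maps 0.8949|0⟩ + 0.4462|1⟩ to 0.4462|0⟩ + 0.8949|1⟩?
X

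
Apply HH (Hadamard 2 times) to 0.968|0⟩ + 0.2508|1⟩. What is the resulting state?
0.968|0⟩ + 0.2508|1⟩

H² = I, so an even number of Hadamards cancels: H^2 = I and the state is unchanged.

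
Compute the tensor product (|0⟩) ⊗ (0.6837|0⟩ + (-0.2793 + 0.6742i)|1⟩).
0.6837|00⟩ + (-0.2793 + 0.6742i)|01⟩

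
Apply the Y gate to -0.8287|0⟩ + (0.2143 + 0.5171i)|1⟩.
(0.5171 - 0.2143i)|0⟩ - 0.8287i|1⟩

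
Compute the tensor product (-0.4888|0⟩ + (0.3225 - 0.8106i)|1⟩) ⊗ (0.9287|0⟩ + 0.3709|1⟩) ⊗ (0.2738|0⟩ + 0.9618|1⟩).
-0.1243|000⟩ - 0.4366|001⟩ - 0.04964|010⟩ - 0.1744|011⟩ + (0.082 - 0.2061i)|100⟩ + (0.2881 - 0.724i)|101⟩ + (0.03275 - 0.08232i)|110⟩ + (0.115 - 0.2892i)|111⟩

amp(|b₁b₂…⟩) = product of the factor amplitudes for bits b₁, b₂, …; only kets whose every factor amplitude is nonzero survive.
|000⟩: (-0.4888)(0.9287)(0.2738) = -0.1243
|001⟩: (-0.4888)(0.9287)(0.9618) = -0.4366
|010⟩: (-0.4888)(0.3709)(0.2738) = -0.04964
|011⟩: (-0.4888)(0.3709)(0.9618) = -0.1744
|100⟩: (0.3225 - 0.8106i)(0.9287)(0.2738) = (0.082 - 0.2061i)
|101⟩: (0.3225 - 0.8106i)(0.9287)(0.9618) = (0.2881 - 0.724i)
|110⟩: (0.3225 - 0.8106i)(0.3709)(0.2738) = (0.03275 - 0.08232i)
|111⟩: (0.3225 - 0.8106i)(0.3709)(0.9618) = (0.115 - 0.2892i)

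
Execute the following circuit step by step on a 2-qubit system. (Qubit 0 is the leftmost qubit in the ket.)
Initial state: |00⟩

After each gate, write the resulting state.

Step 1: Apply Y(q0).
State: i|10⟩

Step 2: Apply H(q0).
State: (1/√2)i|00⟩ - (1/√2)i|10⟩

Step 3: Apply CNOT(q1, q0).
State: (1/√2)i|00⟩ - (1/√2)i|10⟩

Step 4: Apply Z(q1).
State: (1/√2)i|00⟩ - (1/√2)i|10⟩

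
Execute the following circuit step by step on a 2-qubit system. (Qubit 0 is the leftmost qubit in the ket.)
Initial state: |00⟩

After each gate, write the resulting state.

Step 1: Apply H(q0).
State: 1/√2|00⟩ + 1/√2|10⟩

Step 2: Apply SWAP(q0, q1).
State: 1/√2|00⟩ + 1/√2|01⟩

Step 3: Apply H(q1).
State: |00⟩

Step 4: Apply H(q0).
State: 1/√2|00⟩ + 1/√2|10⟩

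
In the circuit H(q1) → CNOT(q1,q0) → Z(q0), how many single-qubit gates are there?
2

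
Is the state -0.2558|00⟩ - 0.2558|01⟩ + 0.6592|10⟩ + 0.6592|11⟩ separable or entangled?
Separable

Writing the state as a|00⟩ + b|01⟩ + c|10⟩ + d|11⟩, it is a product state iff ad − bc = 0.
Here (a, b, c, d) = (-0.2558, -0.2558, 0.6592, 0.6592): ad − bc = (-0.2558)(0.6592) − (-0.2558)(0.6592) = 0, so the state is separable.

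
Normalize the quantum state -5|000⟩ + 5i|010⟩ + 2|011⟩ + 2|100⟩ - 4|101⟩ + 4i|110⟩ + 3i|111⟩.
-0.5025|000⟩ + 0.5025i|010⟩ + 0.201|011⟩ + 0.201|100⟩ - 0.402|101⟩ + 0.402i|110⟩ + 0.3015i|111⟩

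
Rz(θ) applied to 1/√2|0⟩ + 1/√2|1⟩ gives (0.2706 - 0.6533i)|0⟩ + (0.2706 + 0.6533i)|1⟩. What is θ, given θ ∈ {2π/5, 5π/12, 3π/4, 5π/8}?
3π/4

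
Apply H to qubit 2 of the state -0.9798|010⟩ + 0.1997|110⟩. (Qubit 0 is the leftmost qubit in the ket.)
-0.6928|010⟩ - 0.6928|011⟩ + 0.1412|110⟩ + 0.1412|111⟩

H on qubit 2 mixes each pair of kets that differ only in qubit 2: amplitudes (a, b) of (|…0…⟩, |…1…⟩) become ((a + b)/√2, (a − b)/√2). Kets absent from the input have amplitude 0.
(|010⟩, |011⟩): (a, b) = (-0.9798, 0) → (-0.6928, -0.6928)
(|110⟩, |111⟩): (a, b) = (0.1997, 0) → (0.1412, 0.1412)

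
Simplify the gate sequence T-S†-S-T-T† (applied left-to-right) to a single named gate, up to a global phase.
T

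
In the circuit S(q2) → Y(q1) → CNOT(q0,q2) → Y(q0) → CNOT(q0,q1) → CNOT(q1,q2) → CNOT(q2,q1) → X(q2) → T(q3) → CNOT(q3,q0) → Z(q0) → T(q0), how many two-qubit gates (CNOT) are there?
5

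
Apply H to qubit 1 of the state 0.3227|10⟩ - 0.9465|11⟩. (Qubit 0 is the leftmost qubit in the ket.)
-0.4411|10⟩ + 0.8975|11⟩

H on qubit 1 mixes each pair of kets that differ only in qubit 1: amplitudes (a, b) of (|…0…⟩, |…1…⟩) become ((a + b)/√2, (a − b)/√2). Kets absent from the input have amplitude 0.
(|10⟩, |11⟩): (a, b) = (0.3227, -0.9465) → (-0.4411, 0.8975)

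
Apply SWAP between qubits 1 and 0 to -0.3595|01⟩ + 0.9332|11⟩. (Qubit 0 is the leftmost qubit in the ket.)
-0.3595|10⟩ + 0.9332|11⟩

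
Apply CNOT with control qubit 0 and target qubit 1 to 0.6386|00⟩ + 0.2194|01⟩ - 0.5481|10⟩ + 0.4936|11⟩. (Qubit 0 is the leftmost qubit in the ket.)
0.6386|00⟩ + 0.2194|01⟩ + 0.4936|10⟩ - 0.5481|11⟩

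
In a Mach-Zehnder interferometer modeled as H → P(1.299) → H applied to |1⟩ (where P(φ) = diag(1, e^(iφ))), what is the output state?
(0.3658 - 0.4816i)|0⟩ + (0.6342 + 0.4816i)|1⟩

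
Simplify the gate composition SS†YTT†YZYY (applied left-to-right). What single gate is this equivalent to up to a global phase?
Z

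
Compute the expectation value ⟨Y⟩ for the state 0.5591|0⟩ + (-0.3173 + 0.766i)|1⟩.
0.8565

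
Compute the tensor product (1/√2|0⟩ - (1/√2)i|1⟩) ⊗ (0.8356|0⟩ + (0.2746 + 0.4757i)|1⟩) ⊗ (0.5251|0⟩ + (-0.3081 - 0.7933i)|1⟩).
0.3103|000⟩ + (-0.182 - 0.4687i)|001⟩ + (0.102 + 0.1766i)|010⟩ + (0.207 - 0.2577i)|011⟩ - 0.3103i|100⟩ + (-0.4687 + 0.182i)|101⟩ + (0.1766 - 0.102i)|110⟩ + (-0.2577 - 0.207i)|111⟩

amp(|b₁b₂…⟩) = product of the factor amplitudes for bits b₁, b₂, …; only kets whose every factor amplitude is nonzero survive.
|000⟩: (1/√2)(0.8356)(0.5251) = 0.3103
|001⟩: (1/√2)(0.8356)(-0.3081 - 0.7933i) = (-0.182 - 0.4687i)
|010⟩: (1/√2)(0.2746 + 0.4757i)(0.5251) = (0.102 + 0.1766i)
|011⟩: (1/√2)(0.2746 + 0.4757i)(-0.3081 - 0.7933i) = (0.207 - 0.2577i)
|100⟩: (-(1/√2)i)(0.8356)(0.5251) = -0.3103i
|101⟩: (-(1/√2)i)(0.8356)(-0.3081 - 0.7933i) = (-0.4687 + 0.182i)
|110⟩: (-(1/√2)i)(0.2746 + 0.4757i)(0.5251) = (0.1766 - 0.102i)
|111⟩: (-(1/√2)i)(0.2746 + 0.4757i)(-0.3081 - 0.7933i) = (-0.2577 - 0.207i)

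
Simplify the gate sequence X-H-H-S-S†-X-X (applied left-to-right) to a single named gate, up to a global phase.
X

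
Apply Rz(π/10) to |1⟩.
(0.9877 + 0.1564i)|1⟩

Rz(π/10) = [[e^(−iθ/2), 0], [0, e^(iθ/2)]] with e^(±iθ/2) = cos(θ/2) ± i·sin(θ/2); θ = π/10, cos(θ/2) ≈ 0.987688, sin(θ/2) ≈ 0.156434.
With a = amp(|0⟩) = 0 and b = amp(|1⟩) = 1:
new amp(|0⟩) = (0.987688 - 0.156434i)·a = 0
new amp(|1⟩) = (0.987688 + 0.156434i)·b = (0.9877 + 0.1564i)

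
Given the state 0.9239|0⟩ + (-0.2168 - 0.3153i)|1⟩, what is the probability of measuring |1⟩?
0.1464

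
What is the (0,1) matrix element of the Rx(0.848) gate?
-0.4114i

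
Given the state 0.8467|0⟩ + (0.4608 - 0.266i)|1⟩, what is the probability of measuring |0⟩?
0.7169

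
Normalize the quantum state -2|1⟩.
-|1⟩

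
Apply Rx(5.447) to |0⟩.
-0.9139|0⟩ - 0.406i|1⟩

Rx(5.447) = [[cos(θ/2), −i·sin(θ/2)], [−i·sin(θ/2), cos(θ/2)]]; θ = 5.447, cos(θ/2) ≈ -0.913865, sin(θ/2) ≈ 0.406018.
With a = amp(|0⟩) = 1 and b = amp(|1⟩) = 0:
new amp(|0⟩) = (-0.913865)·a + (-0.406018i)·b = -0.9139
new amp(|1⟩) = (-0.406018i)·a + (-0.913865)·b = -0.406i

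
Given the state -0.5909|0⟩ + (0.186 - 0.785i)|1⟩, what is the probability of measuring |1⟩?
0.6508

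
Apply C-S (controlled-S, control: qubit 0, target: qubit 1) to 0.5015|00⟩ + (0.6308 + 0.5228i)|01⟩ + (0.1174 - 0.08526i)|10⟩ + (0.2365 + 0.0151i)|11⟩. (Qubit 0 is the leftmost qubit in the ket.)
0.5015|00⟩ + (0.6308 + 0.5228i)|01⟩ + (0.1174 - 0.08526i)|10⟩ + (-0.0151 + 0.2365i)|11⟩

C-S leaves the control-|0⟩ kets |00⟩, |01⟩ unchanged and applies S to qubit 1 on the control-|1⟩ pair (|10⟩, |11⟩).
S = [[1, 0], [0, i]].
With a = amp(|10⟩) = (0.1174 - 0.08526i) and b = amp(|11⟩) = (0.2365 + 0.0151i):
new amp(|10⟩) = (1)·a = (0.1174 - 0.08526i)
new amp(|11⟩) = (i)·b = (-0.0151 + 0.2365i)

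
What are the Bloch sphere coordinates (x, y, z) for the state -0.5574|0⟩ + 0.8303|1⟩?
(-0.9256, 0, -0.3787)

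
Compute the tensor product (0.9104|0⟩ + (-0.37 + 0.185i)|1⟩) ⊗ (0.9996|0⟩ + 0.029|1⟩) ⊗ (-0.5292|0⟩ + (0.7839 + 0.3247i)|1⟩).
-0.4816|000⟩ + (0.7134 + 0.2955i)|001⟩ - 0.01397|010⟩ + (0.0207 + 0.008573i)|011⟩ + (0.1957 - 0.09786i)|100⟩ + (-0.35 + 0.02487i)|101⟩ + (0.005678 - 0.002839i)|110⟩ + (-0.01015 + 0.0007216i)|111⟩

amp(|b₁b₂…⟩) = product of the factor amplitudes for bits b₁, b₂, …; only kets whose every factor amplitude is nonzero survive.
|000⟩: (0.9104)(0.9996)(-0.5292) = -0.4816
|001⟩: (0.9104)(0.9996)(0.7839 + 0.3247i) = (0.7134 + 0.2955i)
|010⟩: (0.9104)(0.029)(-0.5292) = -0.01397
|011⟩: (0.9104)(0.029)(0.7839 + 0.3247i) = (0.0207 + 0.008573i)
|100⟩: (-0.37 + 0.185i)(0.9996)(-0.5292) = (0.1957 - 0.09786i)
|101⟩: (-0.37 + 0.185i)(0.9996)(0.7839 + 0.3247i) = (-0.35 + 0.02487i)
|110⟩: (-0.37 + 0.185i)(0.029)(-0.5292) = (0.005678 - 0.002839i)
|111⟩: (-0.37 + 0.185i)(0.029)(0.7839 + 0.3247i) = (-0.01015 + 0.0007216i)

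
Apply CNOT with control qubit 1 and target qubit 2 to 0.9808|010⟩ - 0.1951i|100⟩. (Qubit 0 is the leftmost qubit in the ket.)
0.9808|011⟩ - 0.1951i|100⟩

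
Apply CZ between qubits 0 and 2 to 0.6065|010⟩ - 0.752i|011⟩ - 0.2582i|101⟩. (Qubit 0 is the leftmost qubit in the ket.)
0.6065|010⟩ - 0.752i|011⟩ + 0.2582i|101⟩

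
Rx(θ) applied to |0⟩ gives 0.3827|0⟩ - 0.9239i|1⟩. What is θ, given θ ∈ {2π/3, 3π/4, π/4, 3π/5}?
3π/4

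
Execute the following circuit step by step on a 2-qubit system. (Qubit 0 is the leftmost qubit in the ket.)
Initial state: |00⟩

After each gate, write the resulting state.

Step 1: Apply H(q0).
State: 1/√2|00⟩ + 1/√2|10⟩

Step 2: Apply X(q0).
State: 1/√2|00⟩ + 1/√2|10⟩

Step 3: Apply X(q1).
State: 1/√2|01⟩ + 1/√2|11⟩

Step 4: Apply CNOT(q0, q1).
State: 1/√2|01⟩ + 1/√2|10⟩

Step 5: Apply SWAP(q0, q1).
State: 1/√2|01⟩ + 1/√2|10⟩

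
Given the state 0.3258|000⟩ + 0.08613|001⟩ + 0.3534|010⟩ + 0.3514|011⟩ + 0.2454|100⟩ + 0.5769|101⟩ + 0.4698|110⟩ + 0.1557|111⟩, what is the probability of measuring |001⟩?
0.007418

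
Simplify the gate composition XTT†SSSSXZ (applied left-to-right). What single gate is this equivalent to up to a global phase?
Z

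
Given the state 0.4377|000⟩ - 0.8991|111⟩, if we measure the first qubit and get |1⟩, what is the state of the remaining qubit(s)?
-|11⟩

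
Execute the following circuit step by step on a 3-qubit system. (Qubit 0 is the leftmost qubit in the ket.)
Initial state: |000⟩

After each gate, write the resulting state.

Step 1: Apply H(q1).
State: 1/√2|000⟩ + 1/√2|010⟩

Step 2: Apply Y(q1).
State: -(1/√2)i|000⟩ + (1/√2)i|010⟩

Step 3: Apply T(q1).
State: -(1/√2)i|000⟩ + (-1/2 + (1/2)i)|010⟩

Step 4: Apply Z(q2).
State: -(1/√2)i|000⟩ + (-1/2 + (1/2)i)|010⟩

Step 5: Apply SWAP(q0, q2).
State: -(1/√2)i|000⟩ + (-1/2 + (1/2)i)|010⟩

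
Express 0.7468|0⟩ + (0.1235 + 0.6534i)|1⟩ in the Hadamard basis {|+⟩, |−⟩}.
(0.6154 + 0.462i)|+⟩ + (0.4407 - 0.462i)|−⟩

With |ψ⟩ = α|0⟩ + β|1⟩, the Hadamard-basis coefficients are ⟨+|ψ⟩ = (α + β)/√2 and ⟨−|ψ⟩ = (α − β)/√2.
Here α = 0.7468, β = (0.1235 + 0.6534i): (α + β)/√2 = (0.6154 + 0.462i), (α − β)/√2 = (0.4407 - 0.462i).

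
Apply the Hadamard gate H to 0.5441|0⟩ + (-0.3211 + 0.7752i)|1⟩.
(0.1577 + 0.5481i)|0⟩ + (0.6118 - 0.5481i)|1⟩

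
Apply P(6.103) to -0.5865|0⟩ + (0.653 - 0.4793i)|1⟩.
-0.5865|0⟩ + (0.5565 - 0.5886i)|1⟩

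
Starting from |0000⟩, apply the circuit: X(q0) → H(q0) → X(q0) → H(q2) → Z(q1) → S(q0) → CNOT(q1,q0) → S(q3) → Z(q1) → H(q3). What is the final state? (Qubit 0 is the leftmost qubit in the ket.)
-1/√8|0000⟩ - 1/√8|0001⟩ - 1/√8|0010⟩ - 1/√8|0011⟩ + (1/√8)i|1000⟩ + (1/√8)i|1001⟩ + (1/√8)i|1010⟩ + (1/√8)i|1011⟩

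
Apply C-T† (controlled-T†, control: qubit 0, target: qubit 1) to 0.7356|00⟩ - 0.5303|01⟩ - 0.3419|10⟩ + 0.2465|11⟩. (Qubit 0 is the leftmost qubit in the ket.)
0.7356|00⟩ - 0.5303|01⟩ - 0.3419|10⟩ + (0.1743 - 0.1743i)|11⟩

C-T† leaves the control-|0⟩ kets |00⟩, |01⟩ unchanged and applies T† to qubit 1 on the control-|1⟩ pair (|10⟩, |11⟩).
T† = [[1, 0], [0, (1/√2 - (1/√2)i)]].
With a = amp(|10⟩) = -0.3419 and b = amp(|11⟩) = 0.2465:
new amp(|10⟩) = (1)·a = -0.3419
new amp(|11⟩) = (1/√2 - (1/√2)i)·b = (0.1743 - 0.1743i)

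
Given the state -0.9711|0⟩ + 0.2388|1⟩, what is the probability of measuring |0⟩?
0.943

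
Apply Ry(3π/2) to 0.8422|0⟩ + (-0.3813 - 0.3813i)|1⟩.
(-0.3259 + 0.2696i)|0⟩ + (0.8651 + 0.2696i)|1⟩

Ry(3π/2) = [[cos(θ/2), −sin(θ/2)], [sin(θ/2), cos(θ/2)]]; θ = 3π/2, cos(θ/2) ≈ -0.707107, sin(θ/2) ≈ 0.707107.
With a = amp(|0⟩) = 0.8422 and b = amp(|1⟩) = (-0.3813 - 0.3813i):
new amp(|0⟩) = (-0.707107)·a + (-0.707107)·b = (-0.3259 + 0.2696i)
new amp(|1⟩) = (0.707107)·a + (-0.707107)·b = (0.8651 + 0.2696i)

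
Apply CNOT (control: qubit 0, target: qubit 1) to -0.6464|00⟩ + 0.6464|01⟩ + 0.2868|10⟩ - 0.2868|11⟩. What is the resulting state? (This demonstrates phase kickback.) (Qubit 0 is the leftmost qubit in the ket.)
-0.6464|00⟩ + 0.6464|01⟩ - 0.2868|10⟩ + 0.2868|11⟩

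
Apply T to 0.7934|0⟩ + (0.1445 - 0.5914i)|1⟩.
0.7934|0⟩ + (0.5204 - 0.316i)|1⟩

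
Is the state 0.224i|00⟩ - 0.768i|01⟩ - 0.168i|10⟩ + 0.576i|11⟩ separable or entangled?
Separable

Writing the state as a|00⟩ + b|01⟩ + c|10⟩ + d|11⟩, it is a product state iff ad − bc = 0.
Here (a, b, c, d) = (0.224i, -0.768i, -0.168i, 0.576i): ad − bc = (0.224i)(0.576i) − (-0.768i)(-0.168i) = 0, so the state is separable.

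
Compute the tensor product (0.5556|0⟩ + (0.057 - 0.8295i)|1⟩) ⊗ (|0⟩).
0.5556|00⟩ + (0.057 - 0.8295i)|10⟩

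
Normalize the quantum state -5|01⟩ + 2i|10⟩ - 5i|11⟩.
-0.6804|01⟩ + 0.2722i|10⟩ - 0.6804i|11⟩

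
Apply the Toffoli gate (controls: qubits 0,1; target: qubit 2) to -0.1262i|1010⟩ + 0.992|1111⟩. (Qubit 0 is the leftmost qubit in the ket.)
-0.1262i|1010⟩ + 0.992|1101⟩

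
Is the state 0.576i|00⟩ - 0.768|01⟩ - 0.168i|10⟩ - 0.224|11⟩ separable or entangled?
Entangled

Writing the state as a|00⟩ + b|01⟩ + c|10⟩ + d|11⟩, it is a product state iff ad − bc = 0.
Here (a, b, c, d) = (0.576i, -0.768, -0.168i, -0.224): ad − bc = (0.576i)(-0.224) − (-0.768)(-0.168i) = -0.258i ≠ 0, so the state is entangled.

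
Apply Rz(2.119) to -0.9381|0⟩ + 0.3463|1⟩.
(-0.459 + 0.8181i)|0⟩ + (0.1694 + 0.302i)|1⟩

Rz(2.119) = [[e^(−iθ/2), 0], [0, e^(iθ/2)]] with e^(±iθ/2) = cos(θ/2) ± i·sin(θ/2); θ = 2.119, cos(θ/2) ≈ 0.489308, sin(θ/2) ≈ 0.872111.
With a = amp(|0⟩) = -0.9381 and b = amp(|1⟩) = 0.3463:
new amp(|0⟩) = (0.489308 - 0.872111i)·a = (-0.459 + 0.8181i)
new amp(|1⟩) = (0.489308 + 0.872111i)·b = (0.1694 + 0.302i)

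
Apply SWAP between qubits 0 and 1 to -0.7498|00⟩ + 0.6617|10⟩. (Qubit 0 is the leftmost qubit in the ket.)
-0.7498|00⟩ + 0.6617|01⟩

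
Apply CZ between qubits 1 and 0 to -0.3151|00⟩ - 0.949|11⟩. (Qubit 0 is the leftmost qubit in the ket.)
-0.3151|00⟩ + 0.949|11⟩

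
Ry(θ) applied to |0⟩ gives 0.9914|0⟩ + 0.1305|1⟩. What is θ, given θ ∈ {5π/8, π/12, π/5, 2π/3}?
π/12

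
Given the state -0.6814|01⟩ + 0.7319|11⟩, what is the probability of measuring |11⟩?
0.5357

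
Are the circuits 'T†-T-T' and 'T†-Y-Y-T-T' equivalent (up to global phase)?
Yes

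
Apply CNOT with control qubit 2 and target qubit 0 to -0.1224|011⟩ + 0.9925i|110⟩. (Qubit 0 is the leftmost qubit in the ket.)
0.9925i|110⟩ - 0.1224|111⟩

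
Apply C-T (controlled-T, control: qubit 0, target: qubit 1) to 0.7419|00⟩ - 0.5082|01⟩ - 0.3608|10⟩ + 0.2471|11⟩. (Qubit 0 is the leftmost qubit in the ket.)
0.7419|00⟩ - 0.5082|01⟩ - 0.3608|10⟩ + (0.1747 + 0.1747i)|11⟩

C-T leaves the control-|0⟩ kets |00⟩, |01⟩ unchanged and applies T to qubit 1 on the control-|1⟩ pair (|10⟩, |11⟩).
T = [[1, 0], [0, (1/√2 + (1/√2)i)]].
With a = amp(|10⟩) = -0.3608 and b = amp(|11⟩) = 0.2471:
new amp(|10⟩) = (1)·a = -0.3608
new amp(|11⟩) = (1/√2 + (1/√2)i)·b = (0.1747 + 0.1747i)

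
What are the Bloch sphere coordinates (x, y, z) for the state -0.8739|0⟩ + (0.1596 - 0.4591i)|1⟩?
(-0.2789, 0.8024, 0.5275)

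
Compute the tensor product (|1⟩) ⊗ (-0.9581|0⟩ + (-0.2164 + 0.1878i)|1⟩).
-0.9581|10⟩ + (-0.2164 + 0.1878i)|11⟩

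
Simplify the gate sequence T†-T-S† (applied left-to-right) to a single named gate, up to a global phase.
S†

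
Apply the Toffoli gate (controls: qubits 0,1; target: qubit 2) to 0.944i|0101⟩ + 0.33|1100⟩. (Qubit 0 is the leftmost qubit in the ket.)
0.944i|0101⟩ + 0.33|1110⟩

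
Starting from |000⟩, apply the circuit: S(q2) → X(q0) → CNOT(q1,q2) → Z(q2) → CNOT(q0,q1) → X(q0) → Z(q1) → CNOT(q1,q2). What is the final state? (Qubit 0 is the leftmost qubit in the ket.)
-|011⟩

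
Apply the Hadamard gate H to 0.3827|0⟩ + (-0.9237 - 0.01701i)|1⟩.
(-0.3825 - 0.01203i)|0⟩ + (0.9238 + 0.01203i)|1⟩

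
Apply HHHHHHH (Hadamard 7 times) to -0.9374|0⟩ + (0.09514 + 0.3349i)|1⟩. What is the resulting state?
(-0.5956 + 0.2368i)|0⟩ + (-0.7301 - 0.2368i)|1⟩

H² = I, so H^7 = H: a single Hadamard. With (a, b) = (-0.9374, (0.09514 + 0.3349i)), H gives ((a + b)/√2, (a − b)/√2) = ((-0.5956 + 0.2368i), (-0.7301 - 0.2368i)).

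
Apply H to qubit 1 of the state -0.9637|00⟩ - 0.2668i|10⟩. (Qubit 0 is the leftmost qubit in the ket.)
-0.6814|00⟩ - 0.6814|01⟩ - 0.1887i|10⟩ - 0.1887i|11⟩

H on qubit 1 mixes each pair of kets that differ only in qubit 1: amplitudes (a, b) of (|…0…⟩, |…1…⟩) become ((a + b)/√2, (a − b)/√2). Kets absent from the input have amplitude 0.
(|00⟩, |01⟩): (a, b) = (-0.9637, 0) → (-0.6814, -0.6814)
(|10⟩, |11⟩): (a, b) = (-0.2668i, 0) → (-0.1887i, -0.1887i)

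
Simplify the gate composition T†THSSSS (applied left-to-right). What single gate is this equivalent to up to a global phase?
H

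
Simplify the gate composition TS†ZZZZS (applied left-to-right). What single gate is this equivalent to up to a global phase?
T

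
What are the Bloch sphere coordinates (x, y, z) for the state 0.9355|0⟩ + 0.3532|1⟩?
(0.6608, 0, 0.7504)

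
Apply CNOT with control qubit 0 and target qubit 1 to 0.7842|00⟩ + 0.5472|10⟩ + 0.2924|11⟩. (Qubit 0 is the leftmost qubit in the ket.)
0.7842|00⟩ + 0.2924|10⟩ + 0.5472|11⟩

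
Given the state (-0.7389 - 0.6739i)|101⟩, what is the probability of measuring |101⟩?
1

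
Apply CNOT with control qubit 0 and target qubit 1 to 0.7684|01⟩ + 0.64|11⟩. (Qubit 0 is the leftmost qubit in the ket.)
0.7684|01⟩ + 0.64|10⟩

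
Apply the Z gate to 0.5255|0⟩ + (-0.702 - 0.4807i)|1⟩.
0.5255|0⟩ + (0.702 + 0.4807i)|1⟩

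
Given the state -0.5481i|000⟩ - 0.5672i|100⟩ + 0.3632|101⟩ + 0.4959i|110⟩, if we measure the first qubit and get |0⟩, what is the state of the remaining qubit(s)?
-i|00⟩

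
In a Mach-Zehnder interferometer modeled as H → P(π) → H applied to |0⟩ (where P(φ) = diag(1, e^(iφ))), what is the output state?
|1⟩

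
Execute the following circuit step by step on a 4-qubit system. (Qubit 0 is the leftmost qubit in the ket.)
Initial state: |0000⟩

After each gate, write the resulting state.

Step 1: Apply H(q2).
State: 1/√2|0000⟩ + 1/√2|0010⟩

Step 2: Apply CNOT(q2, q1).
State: 1/√2|0000⟩ + 1/√2|0110⟩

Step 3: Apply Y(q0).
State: (1/√2)i|1000⟩ + (1/√2)i|1110⟩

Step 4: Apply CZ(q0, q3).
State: (1/√2)i|1000⟩ + (1/√2)i|1110⟩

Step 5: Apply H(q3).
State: (1/2)i|1000⟩ + (1/2)i|1001⟩ + (1/2)i|1110⟩ + (1/2)i|1111⟩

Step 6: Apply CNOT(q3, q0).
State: (1/2)i|0001⟩ + (1/2)i|0111⟩ + (1/2)i|1000⟩ + (1/2)i|1110⟩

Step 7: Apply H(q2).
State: (1/√8)i|0001⟩ + (1/√8)i|0011⟩ + (1/√8)i|0101⟩ - (1/√8)i|0111⟩ + (1/√8)i|1000⟩ + (1/√8)i|1010⟩ + (1/√8)i|1100⟩ - (1/√8)i|1110⟩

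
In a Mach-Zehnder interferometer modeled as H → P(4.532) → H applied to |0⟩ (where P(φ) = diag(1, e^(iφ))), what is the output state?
(0.4103 - 0.4919i)|0⟩ + (0.5897 + 0.4919i)|1⟩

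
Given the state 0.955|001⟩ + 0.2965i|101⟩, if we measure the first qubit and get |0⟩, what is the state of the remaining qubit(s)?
|01⟩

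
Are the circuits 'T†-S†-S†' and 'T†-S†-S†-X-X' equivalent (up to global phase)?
Yes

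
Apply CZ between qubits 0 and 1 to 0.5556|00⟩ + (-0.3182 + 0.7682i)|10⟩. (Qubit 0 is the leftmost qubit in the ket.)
0.5556|00⟩ + (-0.3182 + 0.7682i)|10⟩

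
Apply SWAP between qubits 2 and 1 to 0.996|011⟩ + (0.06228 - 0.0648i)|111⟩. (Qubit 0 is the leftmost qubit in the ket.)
0.996|011⟩ + (0.06228 - 0.0648i)|111⟩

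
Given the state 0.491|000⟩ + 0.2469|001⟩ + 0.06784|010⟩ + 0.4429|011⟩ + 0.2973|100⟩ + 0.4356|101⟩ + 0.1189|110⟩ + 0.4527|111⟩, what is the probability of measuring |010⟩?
0.004602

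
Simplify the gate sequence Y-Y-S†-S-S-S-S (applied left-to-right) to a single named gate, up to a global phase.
S†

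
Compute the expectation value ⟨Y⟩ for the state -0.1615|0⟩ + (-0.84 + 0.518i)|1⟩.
-0.1673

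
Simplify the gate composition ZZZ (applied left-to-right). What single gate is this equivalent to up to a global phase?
Z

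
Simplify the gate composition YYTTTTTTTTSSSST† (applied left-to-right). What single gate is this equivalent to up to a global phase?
T†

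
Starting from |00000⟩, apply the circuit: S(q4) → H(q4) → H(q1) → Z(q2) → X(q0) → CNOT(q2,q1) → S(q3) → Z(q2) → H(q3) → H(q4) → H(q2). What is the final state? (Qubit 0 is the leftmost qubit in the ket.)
1/√8|10000⟩ + 1/√8|10010⟩ + 1/√8|10100⟩ + 1/√8|10110⟩ + 1/√8|11000⟩ + 1/√8|11010⟩ + 1/√8|11100⟩ + 1/√8|11110⟩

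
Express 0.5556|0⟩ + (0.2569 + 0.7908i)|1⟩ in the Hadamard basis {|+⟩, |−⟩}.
(0.5745 + 0.5592i)|+⟩ + (0.2112 - 0.5592i)|−⟩

With |ψ⟩ = α|0⟩ + β|1⟩, the Hadamard-basis coefficients are ⟨+|ψ⟩ = (α + β)/√2 and ⟨−|ψ⟩ = (α − β)/√2.
Here α = 0.5556, β = (0.2569 + 0.7908i): (α + β)/√2 = (0.5745 + 0.5592i), (α − β)/√2 = (0.2112 - 0.5592i).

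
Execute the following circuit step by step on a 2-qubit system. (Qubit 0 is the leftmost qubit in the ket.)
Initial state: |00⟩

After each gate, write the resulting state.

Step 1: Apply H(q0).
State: 1/√2|00⟩ + 1/√2|10⟩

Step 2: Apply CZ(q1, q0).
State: 1/√2|00⟩ + 1/√2|10⟩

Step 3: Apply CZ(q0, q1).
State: 1/√2|00⟩ + 1/√2|10⟩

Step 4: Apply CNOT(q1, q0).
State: 1/√2|00⟩ + 1/√2|10⟩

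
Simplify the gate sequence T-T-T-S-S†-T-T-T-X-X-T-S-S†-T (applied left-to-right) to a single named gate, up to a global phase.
I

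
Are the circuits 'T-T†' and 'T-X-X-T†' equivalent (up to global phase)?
Yes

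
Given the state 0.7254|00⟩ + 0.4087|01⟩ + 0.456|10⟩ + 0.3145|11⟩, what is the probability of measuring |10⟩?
0.2079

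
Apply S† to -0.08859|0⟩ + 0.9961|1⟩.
-0.08859|0⟩ - 0.9961i|1⟩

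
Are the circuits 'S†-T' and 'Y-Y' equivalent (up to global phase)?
No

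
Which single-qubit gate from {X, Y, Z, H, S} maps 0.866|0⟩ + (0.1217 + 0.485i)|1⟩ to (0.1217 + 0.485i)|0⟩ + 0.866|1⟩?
X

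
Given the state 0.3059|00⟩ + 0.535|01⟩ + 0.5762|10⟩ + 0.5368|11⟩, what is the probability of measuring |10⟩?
0.332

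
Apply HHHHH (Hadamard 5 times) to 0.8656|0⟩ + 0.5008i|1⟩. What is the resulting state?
(0.6121 + 0.3541i)|0⟩ + (0.6121 - 0.3541i)|1⟩

H² = I, so H^5 = H: a single Hadamard. With (a, b) = (0.8656, 0.5008i), H gives ((a + b)/√2, (a − b)/√2) = ((0.6121 + 0.3541i), (0.6121 - 0.3541i)).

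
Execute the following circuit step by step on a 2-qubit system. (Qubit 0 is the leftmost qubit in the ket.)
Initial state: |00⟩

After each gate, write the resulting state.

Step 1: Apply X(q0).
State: |10⟩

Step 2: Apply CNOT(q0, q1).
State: |11⟩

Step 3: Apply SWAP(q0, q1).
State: |11⟩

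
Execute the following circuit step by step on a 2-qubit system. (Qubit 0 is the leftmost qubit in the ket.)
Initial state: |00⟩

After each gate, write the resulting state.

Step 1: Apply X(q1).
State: |01⟩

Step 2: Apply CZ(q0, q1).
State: |01⟩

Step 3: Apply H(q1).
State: 1/√2|00⟩ - 1/√2|01⟩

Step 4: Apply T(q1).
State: 1/√2|00⟩ + (-1/2 - (1/2)i)|01⟩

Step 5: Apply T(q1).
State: 1/√2|00⟩ - (1/√2)i|01⟩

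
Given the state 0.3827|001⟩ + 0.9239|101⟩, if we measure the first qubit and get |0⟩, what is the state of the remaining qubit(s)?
|01⟩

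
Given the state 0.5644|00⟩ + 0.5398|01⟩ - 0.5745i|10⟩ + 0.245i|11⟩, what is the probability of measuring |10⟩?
0.3301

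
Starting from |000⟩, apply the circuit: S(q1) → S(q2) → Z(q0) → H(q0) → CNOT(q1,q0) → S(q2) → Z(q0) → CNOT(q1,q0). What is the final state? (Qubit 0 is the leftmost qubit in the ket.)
1/√2|000⟩ - 1/√2|100⟩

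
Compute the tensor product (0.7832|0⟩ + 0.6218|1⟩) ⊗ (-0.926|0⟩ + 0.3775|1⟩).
-0.7252|00⟩ + 0.2957|01⟩ - 0.5758|10⟩ + 0.2347|11⟩

amp(|b₁b₂…⟩) = product of the factor amplitudes for bits b₁, b₂, …; only kets whose every factor amplitude is nonzero survive.
|00⟩: (0.7832)(-0.926) = -0.7252
|01⟩: (0.7832)(0.3775) = 0.2957
|10⟩: (0.6218)(-0.926) = -0.5758
|11⟩: (0.6218)(0.3775) = 0.2347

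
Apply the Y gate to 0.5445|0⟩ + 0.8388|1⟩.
-0.8388i|0⟩ + 0.5445i|1⟩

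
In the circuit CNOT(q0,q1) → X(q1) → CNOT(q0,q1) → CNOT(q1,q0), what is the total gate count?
4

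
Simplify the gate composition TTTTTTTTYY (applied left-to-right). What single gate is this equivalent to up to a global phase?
I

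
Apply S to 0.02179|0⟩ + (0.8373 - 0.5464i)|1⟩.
0.02179|0⟩ + (0.5464 + 0.8373i)|1⟩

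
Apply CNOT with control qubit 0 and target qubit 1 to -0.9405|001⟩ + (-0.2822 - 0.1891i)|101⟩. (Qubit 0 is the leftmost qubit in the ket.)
-0.9405|001⟩ + (-0.2822 - 0.1891i)|111⟩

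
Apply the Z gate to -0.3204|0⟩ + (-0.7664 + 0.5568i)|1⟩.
-0.3204|0⟩ + (0.7664 - 0.5568i)|1⟩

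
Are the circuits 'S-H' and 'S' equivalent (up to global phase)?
No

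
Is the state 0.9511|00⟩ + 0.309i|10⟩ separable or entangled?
Separable

Writing the state as a|00⟩ + b|01⟩ + c|10⟩ + d|11⟩, it is a product state iff ad − bc = 0.
Here (a, b, c, d) = (0.9511, 0, 0.309i, 0): ad − bc = (0.9511)(0) − (0)(0.309i) = 0, so the state is separable.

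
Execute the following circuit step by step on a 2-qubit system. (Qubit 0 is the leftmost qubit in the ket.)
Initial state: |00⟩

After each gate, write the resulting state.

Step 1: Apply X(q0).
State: |10⟩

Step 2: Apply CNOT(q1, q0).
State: |10⟩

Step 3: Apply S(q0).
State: i|10⟩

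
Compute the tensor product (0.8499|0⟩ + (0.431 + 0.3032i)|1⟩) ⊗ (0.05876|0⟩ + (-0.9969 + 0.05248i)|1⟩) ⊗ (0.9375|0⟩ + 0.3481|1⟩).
0.04682|000⟩ + 0.01738|001⟩ + (-0.7943 + 0.04182i)|010⟩ + (-0.2949 + 0.01553i)|011⟩ + (0.02374 + 0.0167i)|100⟩ + (0.008816 + 0.006202i)|101⟩ + (-0.4177 - 0.2622i)|110⟩ + (-0.1551 - 0.09734i)|111⟩

amp(|b₁b₂…⟩) = product of the factor amplitudes for bits b₁, b₂, …; only kets whose every factor amplitude is nonzero survive.
|000⟩: (0.8499)(0.05876)(0.9375) = 0.04682
|001⟩: (0.8499)(0.05876)(0.3481) = 0.01738
|010⟩: (0.8499)(-0.9969 + 0.05248i)(0.9375) = (-0.7943 + 0.04182i)
|011⟩: (0.8499)(-0.9969 + 0.05248i)(0.3481) = (-0.2949 + 0.01553i)
|100⟩: (0.431 + 0.3032i)(0.05876)(0.9375) = (0.02374 + 0.0167i)
|101⟩: (0.431 + 0.3032i)(0.05876)(0.3481) = (0.008816 + 0.006202i)
|110⟩: (0.431 + 0.3032i)(-0.9969 + 0.05248i)(0.9375) = (-0.4177 - 0.2622i)
|111⟩: (0.431 + 0.3032i)(-0.9969 + 0.05248i)(0.3481) = (-0.1551 - 0.09734i)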